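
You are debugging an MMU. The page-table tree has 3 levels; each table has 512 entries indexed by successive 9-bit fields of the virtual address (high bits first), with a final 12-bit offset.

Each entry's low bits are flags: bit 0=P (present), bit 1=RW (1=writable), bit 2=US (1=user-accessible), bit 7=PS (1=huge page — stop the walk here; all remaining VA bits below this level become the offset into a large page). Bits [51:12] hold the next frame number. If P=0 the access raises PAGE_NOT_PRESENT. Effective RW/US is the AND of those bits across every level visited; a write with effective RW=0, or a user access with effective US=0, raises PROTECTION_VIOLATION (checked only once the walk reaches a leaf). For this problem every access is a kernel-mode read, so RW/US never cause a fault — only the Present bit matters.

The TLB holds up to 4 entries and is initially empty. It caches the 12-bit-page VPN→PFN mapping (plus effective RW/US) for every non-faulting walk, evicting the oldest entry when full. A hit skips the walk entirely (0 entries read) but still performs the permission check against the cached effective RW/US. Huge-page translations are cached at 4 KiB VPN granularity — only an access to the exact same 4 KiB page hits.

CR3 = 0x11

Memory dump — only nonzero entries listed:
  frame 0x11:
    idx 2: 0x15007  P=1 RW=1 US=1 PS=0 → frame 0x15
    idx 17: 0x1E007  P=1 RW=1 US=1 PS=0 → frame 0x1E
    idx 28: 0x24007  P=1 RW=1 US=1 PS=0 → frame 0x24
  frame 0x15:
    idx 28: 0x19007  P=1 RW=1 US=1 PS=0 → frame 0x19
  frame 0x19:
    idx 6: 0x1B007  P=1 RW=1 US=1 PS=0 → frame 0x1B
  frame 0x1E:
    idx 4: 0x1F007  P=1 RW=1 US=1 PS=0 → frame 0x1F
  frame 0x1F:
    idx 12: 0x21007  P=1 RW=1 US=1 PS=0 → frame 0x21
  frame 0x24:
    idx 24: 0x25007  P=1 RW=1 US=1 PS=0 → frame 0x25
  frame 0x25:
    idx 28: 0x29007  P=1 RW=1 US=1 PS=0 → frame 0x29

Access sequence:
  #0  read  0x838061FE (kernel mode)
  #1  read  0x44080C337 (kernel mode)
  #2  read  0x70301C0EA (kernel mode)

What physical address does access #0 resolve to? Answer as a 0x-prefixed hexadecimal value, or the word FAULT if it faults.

Per-access translation:
#0 VA=0x838061FE (r,kernel):
  lvl0: tbl 0x11, slot 2 ⇒ 0x15007 (P1/RW1/US1/PS0)
  lvl1: tbl 0x15, slot 28 ⇒ 0x19007 (P1/RW1/US1/PS0)
  lvl2: tbl 0x19, slot 6 ⇒ 0x1B007 (P1/RW1/US1/PS0)
  ⇒ phys 0x1B1FE  [3 reads]
#1 VA=0x44080C337 (r,kernel):
  lvl0: tbl 0x11, slot 17 ⇒ 0x1E007 (P1/RW1/US1/PS0)
  lvl1: tbl 0x1E, slot 4 ⇒ 0x1F007 (P1/RW1/US1/PS0)
  lvl2: tbl 0x1F, slot 12 ⇒ 0x21007 (P1/RW1/US1/PS0)
  ⇒ phys 0x21337  [3 reads]
#2 VA=0x70301C0EA (r,kernel):
  lvl0: tbl 0x11, slot 28 ⇒ 0x24007 (P1/RW1/US1/PS0)
  lvl1: tbl 0x24, slot 24 ⇒ 0x25007 (P1/RW1/US1/PS0)
  lvl2: tbl 0x25, slot 28 ⇒ 0x29007 (P1/RW1/US1/PS0)
  ⇒ phys 0x290EA  [3 reads]

Access #0 PA: 0x1B1FE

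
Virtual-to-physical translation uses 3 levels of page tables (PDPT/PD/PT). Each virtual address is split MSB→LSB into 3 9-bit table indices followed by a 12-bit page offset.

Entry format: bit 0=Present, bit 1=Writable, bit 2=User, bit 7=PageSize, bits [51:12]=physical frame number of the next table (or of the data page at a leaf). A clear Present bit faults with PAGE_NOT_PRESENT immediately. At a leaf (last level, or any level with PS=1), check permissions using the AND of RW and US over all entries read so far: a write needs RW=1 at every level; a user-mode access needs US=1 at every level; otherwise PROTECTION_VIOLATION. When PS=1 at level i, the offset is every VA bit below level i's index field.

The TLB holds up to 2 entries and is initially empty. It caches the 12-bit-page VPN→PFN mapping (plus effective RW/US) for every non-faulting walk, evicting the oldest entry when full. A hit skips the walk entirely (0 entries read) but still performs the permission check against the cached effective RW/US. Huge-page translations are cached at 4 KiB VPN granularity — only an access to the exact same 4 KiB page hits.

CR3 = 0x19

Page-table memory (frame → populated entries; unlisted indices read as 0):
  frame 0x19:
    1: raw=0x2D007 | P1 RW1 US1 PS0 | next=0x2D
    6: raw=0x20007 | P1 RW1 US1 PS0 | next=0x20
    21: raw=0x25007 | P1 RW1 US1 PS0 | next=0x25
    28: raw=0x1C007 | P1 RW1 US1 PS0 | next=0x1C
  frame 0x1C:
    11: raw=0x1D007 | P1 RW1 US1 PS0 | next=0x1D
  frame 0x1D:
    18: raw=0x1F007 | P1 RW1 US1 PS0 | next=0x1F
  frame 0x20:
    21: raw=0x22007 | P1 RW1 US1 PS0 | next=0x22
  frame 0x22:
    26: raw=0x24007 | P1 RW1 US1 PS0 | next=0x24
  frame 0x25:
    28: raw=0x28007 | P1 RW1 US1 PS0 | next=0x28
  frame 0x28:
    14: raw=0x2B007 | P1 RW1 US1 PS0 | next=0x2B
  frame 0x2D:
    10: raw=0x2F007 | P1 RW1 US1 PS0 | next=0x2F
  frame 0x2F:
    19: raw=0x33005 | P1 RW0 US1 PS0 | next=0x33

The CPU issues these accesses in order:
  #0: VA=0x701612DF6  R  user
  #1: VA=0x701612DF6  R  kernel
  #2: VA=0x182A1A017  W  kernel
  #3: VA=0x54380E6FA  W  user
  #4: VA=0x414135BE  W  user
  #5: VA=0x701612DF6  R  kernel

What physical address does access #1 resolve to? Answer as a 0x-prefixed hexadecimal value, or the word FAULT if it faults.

Walk each access:
#0 VA=0x701612DF6 (r,user):
  lvl0: tbl 0x19, slot 28 ⇒ 0x1C007 (P1/RW1/US1/PS0)
  lvl1: tbl 0x1C, slot 11 ⇒ 0x1D007 (P1/RW1/US1/PS0)
  lvl2: tbl 0x1D, slot 18 ⇒ 0x1F007 (P1/RW1/US1/PS0)
  ✓ 0x1FDF6  — 3 lookups
#1 VA=0x701612DF6 (r,kernel):
  TLB hit vpn=0x701612 → PA=0x1FDF6
#2 VA=0x182A1A017 (w,kernel):
  lvl0: tbl 0x19, slot 6 ⇒ 0x20007 (P1/RW1/US1/PS0)
  lvl1: tbl 0x20, slot 21 ⇒ 0x22007 (P1/RW1/US1/PS0)
  lvl2: tbl 0x22, slot 26 ⇒ 0x24007 (P1/RW1/US1/PS0)
  ✓ 0x24017  — 3 lookups
#3 VA=0x54380E6FA (w,user):
  lvl0: tbl 0x19, slot 21 ⇒ 0x25007 (P1/RW1/US1/PS0)
  lvl1: tbl 0x25, slot 28 ⇒ 0x28007 (P1/RW1/US1/PS0)
  lvl2: tbl 0x28, slot 14 ⇒ 0x2B007 (P1/RW1/US1/PS0)
  ✓ 0x2B6FA  — 3 lookups
#4 VA=0x414135BE (w,user):
  lvl0: tbl 0x19, slot 1 ⇒ 0x2D007 (P1/RW1/US1/PS0)
  lvl1: tbl 0x2D, slot 10 ⇒ 0x2F007 (P1/RW1/US1/PS0)
  lvl2: tbl 0x2F, slot 19 ⇒ 0x33005 (P1/RW0/US1/PS0)
  ✗ PROTECTION_VIOLATION  [3 reads]
#5 VA=0x701612DF6 (r,kernel):
  lvl0: tbl 0x19, slot 28 ⇒ 0x1C007 (P1/RW1/US1/PS0)
  lvl1: tbl 0x1C, slot 11 ⇒ 0x1D007 (P1/RW1/US1/PS0)
  lvl2: tbl 0x1D, slot 18 ⇒ 0x1F007 (P1/RW1/US1/PS0)
  ✓ 0x1FDF6  — 3 lookups

Access #1 PA: 0x1FDF6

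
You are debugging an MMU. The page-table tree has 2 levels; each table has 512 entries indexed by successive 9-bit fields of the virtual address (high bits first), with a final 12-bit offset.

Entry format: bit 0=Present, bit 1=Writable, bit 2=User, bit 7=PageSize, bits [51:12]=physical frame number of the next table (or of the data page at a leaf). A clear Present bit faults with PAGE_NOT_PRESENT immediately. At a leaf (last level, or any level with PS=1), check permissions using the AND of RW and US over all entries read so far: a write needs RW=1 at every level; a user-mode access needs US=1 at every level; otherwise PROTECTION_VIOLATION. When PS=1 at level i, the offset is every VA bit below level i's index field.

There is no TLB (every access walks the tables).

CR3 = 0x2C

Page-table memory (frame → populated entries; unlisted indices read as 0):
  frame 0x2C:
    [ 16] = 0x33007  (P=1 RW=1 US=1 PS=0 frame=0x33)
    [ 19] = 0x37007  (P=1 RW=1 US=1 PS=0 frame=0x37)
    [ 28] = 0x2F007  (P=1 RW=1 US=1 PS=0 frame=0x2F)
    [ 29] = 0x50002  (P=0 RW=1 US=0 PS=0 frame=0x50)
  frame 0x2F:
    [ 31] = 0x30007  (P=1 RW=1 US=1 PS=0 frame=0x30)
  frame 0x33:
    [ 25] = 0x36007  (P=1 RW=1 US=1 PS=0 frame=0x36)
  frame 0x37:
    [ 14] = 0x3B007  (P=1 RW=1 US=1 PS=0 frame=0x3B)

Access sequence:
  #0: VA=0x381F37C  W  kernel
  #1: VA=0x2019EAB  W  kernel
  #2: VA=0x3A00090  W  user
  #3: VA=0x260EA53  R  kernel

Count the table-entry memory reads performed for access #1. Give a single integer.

Walk each access:
#0 VA=0x381F37C (w,kernel):
  lvl0: tbl 0x2C, slot 28 ⇒ 0x2F007 (P1/RW1/US1/PS0)
  lvl1: tbl 0x2F, slot 31 ⇒ 0x30007 (P1/RW1/US1/PS0)
  ⇒ phys 0x3037C  [2 reads]
#1 VA=0x2019EAB (w,kernel):
  lvl0: tbl 0x2C, slot 16 ⇒ 0x33007 (P1/RW1/US1/PS0)
  lvl1: tbl 0x33, slot 25 ⇒ 0x36007 (P1/RW1/US1/PS0)
  ⇒ phys 0x36EAB  [2 reads]
#2 VA=0x3A00090 (w,user):
  lvl0: tbl 0x2C, slot 29 ⇒ 0x50002 (P0/RW1/US0/PS0)
  → PAGE_NOT_PRESENT  (1 entries read)
#3 VA=0x260EA53 (r,kernel):
  lvl0: tbl 0x2C, slot 19 ⇒ 0x37007 (P1/RW1/US1/PS0)
  lvl1: tbl 0x37, slot 14 ⇒ 0x3B007 (P1/RW1/US1/PS0)
  ⇒ phys 0x3BA53  [2 reads]

Entries read for #1: 2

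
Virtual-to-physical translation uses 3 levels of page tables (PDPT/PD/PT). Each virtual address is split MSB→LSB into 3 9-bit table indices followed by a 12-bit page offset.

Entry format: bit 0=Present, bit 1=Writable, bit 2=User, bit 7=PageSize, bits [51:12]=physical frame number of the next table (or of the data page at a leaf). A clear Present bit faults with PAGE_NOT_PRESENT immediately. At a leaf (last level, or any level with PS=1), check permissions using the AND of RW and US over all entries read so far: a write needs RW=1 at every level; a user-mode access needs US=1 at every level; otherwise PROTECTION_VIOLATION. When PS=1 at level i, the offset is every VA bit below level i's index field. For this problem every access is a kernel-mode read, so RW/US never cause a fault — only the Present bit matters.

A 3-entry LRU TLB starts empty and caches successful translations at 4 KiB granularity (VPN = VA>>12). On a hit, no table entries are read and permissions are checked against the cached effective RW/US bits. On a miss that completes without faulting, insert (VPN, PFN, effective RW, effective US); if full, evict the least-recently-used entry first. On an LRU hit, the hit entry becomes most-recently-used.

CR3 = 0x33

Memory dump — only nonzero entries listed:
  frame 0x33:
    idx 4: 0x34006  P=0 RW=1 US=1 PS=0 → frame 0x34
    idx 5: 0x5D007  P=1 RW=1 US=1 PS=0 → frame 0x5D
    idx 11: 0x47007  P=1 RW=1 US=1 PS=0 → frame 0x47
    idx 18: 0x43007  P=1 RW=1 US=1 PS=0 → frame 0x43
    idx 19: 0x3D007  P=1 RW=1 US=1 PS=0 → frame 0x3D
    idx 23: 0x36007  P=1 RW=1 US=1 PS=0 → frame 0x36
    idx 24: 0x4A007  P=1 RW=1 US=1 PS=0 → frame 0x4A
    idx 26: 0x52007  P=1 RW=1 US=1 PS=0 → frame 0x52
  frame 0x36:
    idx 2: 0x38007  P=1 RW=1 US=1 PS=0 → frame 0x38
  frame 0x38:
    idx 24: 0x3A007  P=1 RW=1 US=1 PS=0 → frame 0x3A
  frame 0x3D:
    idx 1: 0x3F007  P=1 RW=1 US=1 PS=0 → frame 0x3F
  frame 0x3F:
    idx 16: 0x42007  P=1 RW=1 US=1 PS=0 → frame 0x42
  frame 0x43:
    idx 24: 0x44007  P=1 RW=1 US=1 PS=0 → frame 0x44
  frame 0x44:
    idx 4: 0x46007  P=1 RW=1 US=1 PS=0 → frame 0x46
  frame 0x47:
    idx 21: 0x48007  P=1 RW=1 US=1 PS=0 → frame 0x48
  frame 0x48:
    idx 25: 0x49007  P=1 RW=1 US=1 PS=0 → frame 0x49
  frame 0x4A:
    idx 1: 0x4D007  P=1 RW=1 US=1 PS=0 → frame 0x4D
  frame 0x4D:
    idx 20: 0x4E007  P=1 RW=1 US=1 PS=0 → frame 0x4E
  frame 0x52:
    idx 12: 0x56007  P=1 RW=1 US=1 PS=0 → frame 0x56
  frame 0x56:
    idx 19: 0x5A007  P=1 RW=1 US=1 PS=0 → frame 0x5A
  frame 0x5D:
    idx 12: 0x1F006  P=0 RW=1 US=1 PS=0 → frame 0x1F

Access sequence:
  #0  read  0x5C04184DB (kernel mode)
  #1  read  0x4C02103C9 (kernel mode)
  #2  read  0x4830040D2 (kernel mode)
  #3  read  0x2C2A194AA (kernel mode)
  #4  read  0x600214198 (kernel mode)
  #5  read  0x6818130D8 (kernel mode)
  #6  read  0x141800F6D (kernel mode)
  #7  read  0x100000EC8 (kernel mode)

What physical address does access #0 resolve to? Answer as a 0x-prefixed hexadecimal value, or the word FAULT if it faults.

Trace:
#0 VA=0x5C04184DB (r,kernel):
  L0: frame=0x33 idx=23 entry=0x36007 [P=1 RW=1 US=1 PS=0]
  L1: frame=0x36 idx=2 entry=0x38007 [P=1 RW=1 US=1 PS=0]
  L2: frame=0x38 idx=24 entry=0x3A007 [P=1 RW=1 US=1 PS=0]
  → PA=0x3A4DB  (3 entries read)
#1 VA=0x4C02103C9 (r,kernel):
  L0: frame=0x33 idx=19 entry=0x3D007 [P=1 RW=1 US=1 PS=0]
  L1: frame=0x3D idx=1 entry=0x3F007 [P=1 RW=1 US=1 PS=0]
  L2: frame=0x3F idx=16 entry=0x42007 [P=1 RW=1 US=1 PS=0]
  → PA=0x423C9  (3 entries read)
#2 VA=0x4830040D2 (r,kernel):
  L0: frame=0x33 idx=18 entry=0x43007 [P=1 RW=1 US=1 PS=0]
  L1: frame=0x43 idx=24 entry=0x44007 [P=1 RW=1 US=1 PS=0]
  L2: frame=0x44 idx=4 entry=0x46007 [P=1 RW=1 US=1 PS=0]
  → PA=0x460D2  (3 entries read)
#3 VA=0x2C2A194AA (r,kernel):
  L0: frame=0x33 idx=11 entry=0x47007 [P=1 RW=1 US=1 PS=0]
  L1: frame=0x47 idx=21 entry=0x48007 [P=1 RW=1 US=1 PS=0]
  L2: frame=0x48 idx=25 entry=0x49007 [P=1 RW=1 US=1 PS=0]
  → PA=0x494AA  (3 entries read)
#4 VA=0x600214198 (r,kernel):
  L0: frame=0x33 idx=24 entry=0x4A007 [P=1 RW=1 US=1 PS=0]
  L1: frame=0x4A idx=1 entry=0x4D007 [P=1 RW=1 US=1 PS=0]
  L2: frame=0x4D idx=20 entry=0x4E007 [P=1 RW=1 US=1 PS=0]
  → PA=0x4E198  (3 entries read)
#5 VA=0x6818130D8 (r,kernel):
  L0: frame=0x33 idx=26 entry=0x52007 [P=1 RW=1 US=1 PS=0]
  L1: frame=0x52 idx=12 entry=0x56007 [P=1 RW=1 US=1 PS=0]
  L2: frame=0x56 idx=19 entry=0x5A007 [P=1 RW=1 US=1 PS=0]
  → PA=0x5A0D8  (3 entries read)
#6 VA=0x141800F6D (r,kernel):
  L0: frame=0x33 idx=5 entry=0x5D007 [P=1 RW=1 US=1 PS=0]
  L1: frame=0x5D idx=12 entry=0x1F006 [P=0 RW=1 US=1 PS=0]
  ✗ PAGE_NOT_PRESENT  [2 reads]
#7 VA=0x100000EC8 (r,kernel):
  L0: frame=0x33 idx=4 entry=0x34006 [P=0 RW=1 US=1 PS=0]
  ✗ PAGE_NOT_PRESENT  [1 reads]

Access #0 PA: 0x3A4DB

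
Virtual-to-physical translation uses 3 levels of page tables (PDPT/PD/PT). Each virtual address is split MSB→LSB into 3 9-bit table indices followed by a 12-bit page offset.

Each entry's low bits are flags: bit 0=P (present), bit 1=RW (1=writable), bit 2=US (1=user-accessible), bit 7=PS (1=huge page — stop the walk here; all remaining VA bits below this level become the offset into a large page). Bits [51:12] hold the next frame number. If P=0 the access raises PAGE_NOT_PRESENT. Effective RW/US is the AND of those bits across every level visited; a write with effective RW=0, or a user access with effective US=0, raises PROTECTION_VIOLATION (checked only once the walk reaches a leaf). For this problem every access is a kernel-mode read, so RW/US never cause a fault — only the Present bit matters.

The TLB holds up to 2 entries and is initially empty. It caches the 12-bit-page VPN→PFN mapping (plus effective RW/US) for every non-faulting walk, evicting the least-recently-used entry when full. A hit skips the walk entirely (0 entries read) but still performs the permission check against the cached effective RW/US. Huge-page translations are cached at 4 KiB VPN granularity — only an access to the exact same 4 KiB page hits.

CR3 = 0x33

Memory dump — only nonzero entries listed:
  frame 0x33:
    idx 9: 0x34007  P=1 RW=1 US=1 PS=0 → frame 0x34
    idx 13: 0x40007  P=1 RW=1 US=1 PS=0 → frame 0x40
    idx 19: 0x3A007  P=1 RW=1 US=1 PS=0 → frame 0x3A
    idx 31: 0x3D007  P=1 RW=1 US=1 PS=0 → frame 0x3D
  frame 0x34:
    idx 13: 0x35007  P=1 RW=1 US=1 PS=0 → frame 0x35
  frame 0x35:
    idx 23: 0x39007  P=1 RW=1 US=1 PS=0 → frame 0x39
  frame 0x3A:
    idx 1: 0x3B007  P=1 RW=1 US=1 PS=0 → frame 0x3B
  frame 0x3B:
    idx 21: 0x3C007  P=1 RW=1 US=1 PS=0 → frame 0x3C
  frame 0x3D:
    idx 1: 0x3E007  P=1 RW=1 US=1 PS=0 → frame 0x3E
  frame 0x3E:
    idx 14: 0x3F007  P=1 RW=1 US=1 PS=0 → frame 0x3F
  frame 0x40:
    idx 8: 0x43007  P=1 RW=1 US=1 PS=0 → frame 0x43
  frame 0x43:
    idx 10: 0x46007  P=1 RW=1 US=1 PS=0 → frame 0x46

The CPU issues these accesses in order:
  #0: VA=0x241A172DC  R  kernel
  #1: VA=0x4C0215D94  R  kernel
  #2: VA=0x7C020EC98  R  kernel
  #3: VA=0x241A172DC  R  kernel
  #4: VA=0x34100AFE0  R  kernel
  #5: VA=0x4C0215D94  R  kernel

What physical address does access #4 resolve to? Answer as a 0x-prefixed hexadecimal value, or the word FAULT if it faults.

Trace:
#0 VA=0x241A172DC (r,kernel):
  L0: frame=0x33 idx=9 entry=0x34007 [P=1 RW=1 US=1 PS=0]
  L1: frame=0x34 idx=13 entry=0x35007 [P=1 RW=1 US=1 PS=0]
  L2: frame=0x35 idx=23 entry=0x39007 [P=1 RW=1 US=1 PS=0]
  ✓ 0x392DC  — 3 lookups
#1 VA=0x4C0215D94 (r,kernel):
  L0: frame=0x33 idx=19 entry=0x3A007 [P=1 RW=1 US=1 PS=0]
  L1: frame=0x3A idx=1 entry=0x3B007 [P=1 RW=1 US=1 PS=0]
  L2: frame=0x3B idx=21 entry=0x3C007 [P=1 RW=1 US=1 PS=0]
  ✓ 0x3CD94  — 3 lookups
#2 VA=0x7C020EC98 (r,kernel):
  L0: frame=0x33 idx=31 entry=0x3D007 [P=1 RW=1 US=1 PS=0]
  L1: frame=0x3D idx=1 entry=0x3E007 [P=1 RW=1 US=1 PS=0]
  L2: frame=0x3E idx=14 entry=0x3F007 [P=1 RW=1 US=1 PS=0]
  ✓ 0x3FC98  — 3 lookups
#3 VA=0x241A172DC (r,kernel):
  L0: frame=0x33 idx=9 entry=0x34007 [P=1 RW=1 US=1 PS=0]
  L1: frame=0x34 idx=13 entry=0x35007 [P=1 RW=1 US=1 PS=0]
  L2: frame=0x35 idx=23 entry=0x39007 [P=1 RW=1 US=1 PS=0]
  ✓ 0x392DC  — 3 lookups
#4 VA=0x34100AFE0 (r,kernel):
  L0: frame=0x33 idx=13 entry=0x40007 [P=1 RW=1 US=1 PS=0]
  L1: frame=0x40 idx=8 entry=0x43007 [P=1 RW=1 US=1 PS=0]
  L2: frame=0x43 idx=10 entry=0x46007 [P=1 RW=1 US=1 PS=0]
  ✓ 0x46FE0  — 3 lookups
#5 VA=0x4C0215D94 (r,kernel):
  L0: frame=0x33 idx=19 entry=0x3A007 [P=1 RW=1 US=1 PS=0]
  L1: frame=0x3A idx=1 entry=0x3B007 [P=1 RW=1 US=1 PS=0]
  L2: frame=0x3B idx=21 entry=0x3C007 [P=1 RW=1 US=1 PS=0]
  ✓ 0x3CD94  — 3 lookups

Access #4 PA: 0x46FE0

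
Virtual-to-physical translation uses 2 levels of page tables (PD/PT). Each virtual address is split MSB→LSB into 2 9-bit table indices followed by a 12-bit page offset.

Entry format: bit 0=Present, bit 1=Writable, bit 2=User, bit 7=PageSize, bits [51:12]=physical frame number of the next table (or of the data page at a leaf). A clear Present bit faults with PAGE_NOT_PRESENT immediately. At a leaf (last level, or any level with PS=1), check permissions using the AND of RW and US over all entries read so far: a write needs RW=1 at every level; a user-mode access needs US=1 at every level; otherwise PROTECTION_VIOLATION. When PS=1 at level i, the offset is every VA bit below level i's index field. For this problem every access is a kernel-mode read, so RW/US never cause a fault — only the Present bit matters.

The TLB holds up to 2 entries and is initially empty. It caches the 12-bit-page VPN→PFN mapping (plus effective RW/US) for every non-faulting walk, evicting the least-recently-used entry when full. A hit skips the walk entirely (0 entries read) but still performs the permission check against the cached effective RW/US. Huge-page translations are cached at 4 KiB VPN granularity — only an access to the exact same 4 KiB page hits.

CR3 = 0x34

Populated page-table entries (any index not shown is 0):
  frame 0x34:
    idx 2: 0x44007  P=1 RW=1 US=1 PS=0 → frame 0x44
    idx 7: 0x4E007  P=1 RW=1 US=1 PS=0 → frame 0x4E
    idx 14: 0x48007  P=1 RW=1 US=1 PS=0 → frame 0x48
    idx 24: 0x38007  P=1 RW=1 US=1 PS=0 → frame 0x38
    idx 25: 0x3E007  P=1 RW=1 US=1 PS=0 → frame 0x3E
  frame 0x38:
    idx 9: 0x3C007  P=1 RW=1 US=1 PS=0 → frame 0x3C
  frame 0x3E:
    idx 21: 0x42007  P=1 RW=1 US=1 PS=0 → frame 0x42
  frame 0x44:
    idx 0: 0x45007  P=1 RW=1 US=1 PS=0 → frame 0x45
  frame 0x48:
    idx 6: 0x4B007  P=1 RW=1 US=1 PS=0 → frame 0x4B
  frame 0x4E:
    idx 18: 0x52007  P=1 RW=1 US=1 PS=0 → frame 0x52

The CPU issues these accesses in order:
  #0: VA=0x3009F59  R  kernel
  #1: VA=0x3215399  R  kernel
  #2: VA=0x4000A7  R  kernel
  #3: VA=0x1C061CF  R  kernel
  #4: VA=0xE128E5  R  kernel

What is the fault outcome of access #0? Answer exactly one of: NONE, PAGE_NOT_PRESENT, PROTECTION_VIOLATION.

Trace:
#0 VA=0x3009F59 (r,kernel):
  [0] read 0x34 idx=24: raw=0x38007 flags P=1 W=1 U=1 S=0
  [1] read 0x38 idx=9: raw=0x3C007 flags P=1 W=1 U=1 S=0
  → PA=0x3CF59  (2 entries read)
#1 VA=0x3215399 (r,kernel):
  [0] read 0x34 idx=25: raw=0x3E007 flags P=1 W=1 U=1 S=0
  [1] read 0x3E idx=21: raw=0x42007 flags P=1 W=1 U=1 S=0
  → PA=0x42399  (2 entries read)
#2 VA=0x4000A7 (r,kernel):
  [0] read 0x34 idx=2: raw=0x44007 flags P=1 W=1 U=1 S=0
  [1] read 0x44 idx=0: raw=0x45007 flags P=1 W=1 U=1 S=0
  → PA=0x450A7  (2 entries read)
#3 VA=0x1C061CF (r,kernel):
  [0] read 0x34 idx=14: raw=0x48007 flags P=1 W=1 U=1 S=0
  [1] read 0x48 idx=6: raw=0x4B007 flags P=1 W=1 U=1 S=0
  → PA=0x4B1CF  (2 entries read)
#4 VA=0xE128E5 (r,kernel):
  [0] read 0x34 idx=7: raw=0x4E007 flags P=1 W=1 U=1 S=0
  [1] read 0x4E idx=18: raw=0x52007 flags P=1 W=1 U=1 S=0
  → PA=0x528E5  (2 entries read)

Access #0 fault: NONE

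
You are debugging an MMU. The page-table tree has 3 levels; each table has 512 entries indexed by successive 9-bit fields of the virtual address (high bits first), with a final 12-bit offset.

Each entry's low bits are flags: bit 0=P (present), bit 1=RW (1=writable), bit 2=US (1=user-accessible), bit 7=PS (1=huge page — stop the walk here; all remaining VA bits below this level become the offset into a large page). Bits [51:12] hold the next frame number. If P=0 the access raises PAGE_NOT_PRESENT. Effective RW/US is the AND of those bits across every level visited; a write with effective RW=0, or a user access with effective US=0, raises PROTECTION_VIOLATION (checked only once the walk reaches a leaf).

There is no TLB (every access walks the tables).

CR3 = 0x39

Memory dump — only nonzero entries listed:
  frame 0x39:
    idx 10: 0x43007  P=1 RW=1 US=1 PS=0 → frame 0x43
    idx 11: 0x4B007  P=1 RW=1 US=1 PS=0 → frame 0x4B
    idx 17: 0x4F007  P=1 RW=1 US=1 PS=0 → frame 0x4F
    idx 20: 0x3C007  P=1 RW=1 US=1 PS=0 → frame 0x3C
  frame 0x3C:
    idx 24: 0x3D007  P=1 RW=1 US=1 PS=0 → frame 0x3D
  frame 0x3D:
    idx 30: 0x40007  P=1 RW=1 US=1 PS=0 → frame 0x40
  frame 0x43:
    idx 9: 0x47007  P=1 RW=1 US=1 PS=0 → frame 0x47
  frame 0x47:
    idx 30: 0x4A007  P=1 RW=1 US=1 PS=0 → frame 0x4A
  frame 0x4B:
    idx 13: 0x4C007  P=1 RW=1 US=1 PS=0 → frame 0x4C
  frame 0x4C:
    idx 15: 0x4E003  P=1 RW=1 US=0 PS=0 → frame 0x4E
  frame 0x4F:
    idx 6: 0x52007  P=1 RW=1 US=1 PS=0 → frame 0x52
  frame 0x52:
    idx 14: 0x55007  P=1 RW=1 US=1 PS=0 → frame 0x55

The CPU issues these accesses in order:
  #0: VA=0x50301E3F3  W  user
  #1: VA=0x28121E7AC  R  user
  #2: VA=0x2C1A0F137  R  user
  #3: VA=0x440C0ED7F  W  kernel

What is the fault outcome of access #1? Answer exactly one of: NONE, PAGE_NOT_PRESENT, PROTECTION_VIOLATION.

Walk each access:
#0 VA=0x50301E3F3 (w,user):
  [0] read 0x39 idx=20: raw=0x3C007 flags P=1 W=1 U=1 S=0
  [1] read 0x3C idx=24: raw=0x3D007 flags P=1 W=1 U=1 S=0
  [2] read 0x3D idx=30: raw=0x40007 flags P=1 W=1 U=1 S=0
  ⇒ phys 0x403F3  [3 reads]
#1 VA=0x28121E7AC (r,user):
  [0] read 0x39 idx=10: raw=0x43007 flags P=1 W=1 U=1 S=0
  [1] read 0x43 idx=9: raw=0x47007 flags P=1 W=1 U=1 S=0
  [2] read 0x47 idx=30: raw=0x4A007 flags P=1 W=1 U=1 S=0
  ⇒ phys 0x4A7AC  [3 reads]
#2 VA=0x2C1A0F137 (r,user):
  [0] read 0x39 idx=11: raw=0x4B007 flags P=1 W=1 U=1 S=0
  [1] read 0x4B idx=13: raw=0x4C007 flags P=1 W=1 U=1 S=0
  [2] read 0x4C idx=15: raw=0x4E003 flags P=1 W=1 U=0 S=0
  ⇒ fault: PROTECTION_VIOLATION  — 3 lookups
#3 VA=0x440C0ED7F (w,kernel):
  [0] read 0x39 idx=17: raw=0x4F007 flags P=1 W=1 U=1 S=0
  [1] read 0x4F idx=6: raw=0x52007 flags P=1 W=1 U=1 S=0
  [2] read 0x52 idx=14: raw=0x55007 flags P=1 W=1 U=1 S=0
  ⇒ phys 0x55D7F  [3 reads]

Access #1 fault: NONE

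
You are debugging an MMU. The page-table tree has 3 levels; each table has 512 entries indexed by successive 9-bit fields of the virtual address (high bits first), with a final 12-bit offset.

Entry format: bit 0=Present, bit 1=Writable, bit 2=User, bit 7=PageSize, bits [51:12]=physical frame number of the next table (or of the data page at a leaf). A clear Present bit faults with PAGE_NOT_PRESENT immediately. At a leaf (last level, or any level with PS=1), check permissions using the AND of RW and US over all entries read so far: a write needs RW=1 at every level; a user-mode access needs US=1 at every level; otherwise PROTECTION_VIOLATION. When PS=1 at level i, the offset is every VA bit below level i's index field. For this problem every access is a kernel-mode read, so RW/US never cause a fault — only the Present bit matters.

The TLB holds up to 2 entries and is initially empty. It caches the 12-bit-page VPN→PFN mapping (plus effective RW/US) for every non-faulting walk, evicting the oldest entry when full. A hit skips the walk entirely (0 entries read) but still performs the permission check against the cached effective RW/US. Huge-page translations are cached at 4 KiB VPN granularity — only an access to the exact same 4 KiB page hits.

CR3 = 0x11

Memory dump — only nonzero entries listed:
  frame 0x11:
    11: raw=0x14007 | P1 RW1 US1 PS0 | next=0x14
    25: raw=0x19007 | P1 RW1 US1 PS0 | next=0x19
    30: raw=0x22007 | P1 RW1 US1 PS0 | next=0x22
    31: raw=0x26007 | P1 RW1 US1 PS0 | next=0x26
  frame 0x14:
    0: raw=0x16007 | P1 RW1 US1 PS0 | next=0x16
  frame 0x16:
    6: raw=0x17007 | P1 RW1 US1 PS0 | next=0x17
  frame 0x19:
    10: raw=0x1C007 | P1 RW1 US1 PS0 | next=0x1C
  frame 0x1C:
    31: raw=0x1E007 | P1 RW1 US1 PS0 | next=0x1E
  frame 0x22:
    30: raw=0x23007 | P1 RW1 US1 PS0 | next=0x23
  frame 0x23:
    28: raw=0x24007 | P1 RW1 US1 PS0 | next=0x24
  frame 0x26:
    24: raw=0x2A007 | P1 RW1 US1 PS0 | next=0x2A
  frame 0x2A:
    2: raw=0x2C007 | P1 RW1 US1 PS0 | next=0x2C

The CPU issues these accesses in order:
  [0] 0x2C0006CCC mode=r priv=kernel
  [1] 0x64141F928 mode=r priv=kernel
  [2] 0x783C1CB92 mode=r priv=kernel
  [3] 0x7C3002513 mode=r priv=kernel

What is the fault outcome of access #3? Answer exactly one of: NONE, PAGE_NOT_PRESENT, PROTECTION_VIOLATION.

Walk each access:
#0 VA=0x2C0006CCC (r,kernel):
  [0] read 0x11 idx=11: raw=0x14007 flags P=1 W=1 U=1 S=0
  [1] read 0x14 idx=0: raw=0x16007 flags P=1 W=1 U=1 S=0
  [2] read 0x16 idx=6: raw=0x17007 flags P=1 W=1 U=1 S=0
  ✓ 0x17CCC  — 3 lookups
#1 VA=0x64141F928 (r,kernel):
  [0] read 0x11 idx=25: raw=0x19007 flags P=1 W=1 U=1 S=0
  [1] read 0x19 idx=10: raw=0x1C007 flags P=1 W=1 U=1 S=0
  [2] read 0x1C idx=31: raw=0x1E007 flags P=1 W=1 U=1 S=0
  ✓ 0x1E928  — 3 lookups
#2 VA=0x783C1CB92 (r,kernel):
  [0] read 0x11 idx=30: raw=0x22007 flags P=1 W=1 U=1 S=0
  [1] read 0x22 idx=30: raw=0x23007 flags P=1 W=1 U=1 S=0
  [2] read 0x23 idx=28: raw=0x24007 flags P=1 W=1 U=1 S=0
  ✓ 0x24B92  — 3 lookups
#3 VA=0x7C3002513 (r,kernel):
  [0] read 0x11 idx=31: raw=0x26007 flags P=1 W=1 U=1 S=0
  [1] read 0x26 idx=24: raw=0x2A007 flags P=1 W=1 U=1 S=0
  [2] read 0x2A idx=2: raw=0x2C007 flags P=1 W=1 U=1 S=0
  ✓ 0x2C513  — 3 lookups

Access #3 fault: NONE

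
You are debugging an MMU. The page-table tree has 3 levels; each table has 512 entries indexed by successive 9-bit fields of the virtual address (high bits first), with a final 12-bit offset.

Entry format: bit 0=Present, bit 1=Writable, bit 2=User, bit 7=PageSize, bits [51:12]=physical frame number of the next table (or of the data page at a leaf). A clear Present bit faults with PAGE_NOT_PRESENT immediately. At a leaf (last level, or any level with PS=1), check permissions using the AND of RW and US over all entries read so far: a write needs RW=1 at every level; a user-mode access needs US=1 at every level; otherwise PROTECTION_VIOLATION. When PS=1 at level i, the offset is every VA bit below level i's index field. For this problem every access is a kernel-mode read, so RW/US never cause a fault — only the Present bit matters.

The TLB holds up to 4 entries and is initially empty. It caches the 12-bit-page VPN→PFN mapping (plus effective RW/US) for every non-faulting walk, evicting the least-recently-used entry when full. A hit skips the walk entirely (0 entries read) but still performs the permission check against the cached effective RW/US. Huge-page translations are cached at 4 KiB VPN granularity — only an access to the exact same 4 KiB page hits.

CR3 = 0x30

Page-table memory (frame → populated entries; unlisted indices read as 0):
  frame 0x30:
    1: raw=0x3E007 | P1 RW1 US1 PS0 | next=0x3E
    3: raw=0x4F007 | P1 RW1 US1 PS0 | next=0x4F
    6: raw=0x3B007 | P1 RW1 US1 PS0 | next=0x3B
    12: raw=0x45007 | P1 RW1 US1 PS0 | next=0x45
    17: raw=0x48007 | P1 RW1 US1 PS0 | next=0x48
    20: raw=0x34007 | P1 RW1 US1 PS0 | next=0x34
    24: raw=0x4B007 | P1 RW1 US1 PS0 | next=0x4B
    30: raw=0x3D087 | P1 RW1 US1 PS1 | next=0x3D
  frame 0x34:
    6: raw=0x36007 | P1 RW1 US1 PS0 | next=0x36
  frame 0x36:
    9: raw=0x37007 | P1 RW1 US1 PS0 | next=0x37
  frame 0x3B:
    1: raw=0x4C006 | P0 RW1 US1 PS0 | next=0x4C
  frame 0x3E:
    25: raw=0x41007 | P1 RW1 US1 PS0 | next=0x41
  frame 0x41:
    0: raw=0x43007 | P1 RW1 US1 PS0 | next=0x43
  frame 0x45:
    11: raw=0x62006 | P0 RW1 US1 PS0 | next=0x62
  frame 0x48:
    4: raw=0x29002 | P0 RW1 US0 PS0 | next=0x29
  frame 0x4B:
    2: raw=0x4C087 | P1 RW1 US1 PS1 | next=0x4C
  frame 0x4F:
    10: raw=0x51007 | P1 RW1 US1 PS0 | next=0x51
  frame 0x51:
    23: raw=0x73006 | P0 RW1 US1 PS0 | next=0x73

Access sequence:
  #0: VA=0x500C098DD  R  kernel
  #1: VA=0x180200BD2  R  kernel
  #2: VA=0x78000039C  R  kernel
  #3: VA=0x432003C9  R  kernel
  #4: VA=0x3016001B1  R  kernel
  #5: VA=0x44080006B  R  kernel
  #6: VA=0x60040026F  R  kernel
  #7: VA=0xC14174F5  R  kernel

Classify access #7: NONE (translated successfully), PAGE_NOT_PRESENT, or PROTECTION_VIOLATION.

Walk each access:
#0 VA=0x500C098DD (r,kernel):
  L0 @0x30[20] → 0x34007  P=1,RW=1,US=1,PS=0
  L1 @0x34[6] → 0x36007  P=1,RW=1,US=1,PS=0
  L2 @0x36[9] → 0x37007  P=1,RW=1,US=1,PS=0
  → PA=0x378DD  (3 entries read)
#1 VA=0x180200BD2 (r,kernel):
  L0 @0x30[6] → 0x3B007  P=1,RW=1,US=1,PS=0
  L1 @0x3B[1] → 0x4C006  P=0,RW=1,US=1,PS=0
  ✗ PAGE_NOT_PRESENT  [2 reads]
#2 VA=0x78000039C (r,kernel):
  L0 @0x30[30] → 0x3D087  P=1,RW=1,US=1,PS=1
  → PA=0x3D39C (huge @L0)  (1 entries read)
#3 VA=0x432003C9 (r,kernel):
  L0 @0x30[1] → 0x3E007  P=1,RW=1,US=1,PS=0
  L1 @0x3E[25] → 0x41007  P=1,RW=1,US=1,PS=0
  L2 @0x41[0] → 0x43007  P=1,RW=1,US=1,PS=0
  → PA=0x433C9  (3 entries read)
#4 VA=0x3016001B1 (r,kernel):
  L0 @0x30[12] → 0x45007  P=1,RW=1,US=1,PS=0
  L1 @0x45[11] → 0x62006  P=0,RW=1,US=1,PS=0
  ✗ PAGE_NOT_PRESENT  [2 reads]
#5 VA=0x44080006B (r,kernel):
  L0 @0x30[17] → 0x48007  P=1,RW=1,US=1,PS=0
  L1 @0x48[4] → 0x29002  P=0,RW=1,US=0,PS=0
  ✗ PAGE_NOT_PRESENT  [2 reads]
#6 VA=0x60040026F (r,kernel):
  L0 @0x30[24] → 0x4B007  P=1,RW=1,US=1,PS=0
  L1 @0x4B[2] → 0x4C087  P=1,RW=1,US=1,PS=1
  → PA=0x4C26F (huge @L1)  (2 entries read)
#7 VA=0xC14174F5 (r,kernel):
  L0 @0x30[3] → 0x4F007  P=1,RW=1,US=1,PS=0
  L1 @0x4F[10] → 0x51007  P=1,RW=1,US=1,PS=0
  L2 @0x51[23] → 0x73006  P=0,RW=1,US=1,PS=0
  ✗ PAGE_NOT_PRESENT  [3 reads]

Access #7 fault: PAGE_NOT_PRESENT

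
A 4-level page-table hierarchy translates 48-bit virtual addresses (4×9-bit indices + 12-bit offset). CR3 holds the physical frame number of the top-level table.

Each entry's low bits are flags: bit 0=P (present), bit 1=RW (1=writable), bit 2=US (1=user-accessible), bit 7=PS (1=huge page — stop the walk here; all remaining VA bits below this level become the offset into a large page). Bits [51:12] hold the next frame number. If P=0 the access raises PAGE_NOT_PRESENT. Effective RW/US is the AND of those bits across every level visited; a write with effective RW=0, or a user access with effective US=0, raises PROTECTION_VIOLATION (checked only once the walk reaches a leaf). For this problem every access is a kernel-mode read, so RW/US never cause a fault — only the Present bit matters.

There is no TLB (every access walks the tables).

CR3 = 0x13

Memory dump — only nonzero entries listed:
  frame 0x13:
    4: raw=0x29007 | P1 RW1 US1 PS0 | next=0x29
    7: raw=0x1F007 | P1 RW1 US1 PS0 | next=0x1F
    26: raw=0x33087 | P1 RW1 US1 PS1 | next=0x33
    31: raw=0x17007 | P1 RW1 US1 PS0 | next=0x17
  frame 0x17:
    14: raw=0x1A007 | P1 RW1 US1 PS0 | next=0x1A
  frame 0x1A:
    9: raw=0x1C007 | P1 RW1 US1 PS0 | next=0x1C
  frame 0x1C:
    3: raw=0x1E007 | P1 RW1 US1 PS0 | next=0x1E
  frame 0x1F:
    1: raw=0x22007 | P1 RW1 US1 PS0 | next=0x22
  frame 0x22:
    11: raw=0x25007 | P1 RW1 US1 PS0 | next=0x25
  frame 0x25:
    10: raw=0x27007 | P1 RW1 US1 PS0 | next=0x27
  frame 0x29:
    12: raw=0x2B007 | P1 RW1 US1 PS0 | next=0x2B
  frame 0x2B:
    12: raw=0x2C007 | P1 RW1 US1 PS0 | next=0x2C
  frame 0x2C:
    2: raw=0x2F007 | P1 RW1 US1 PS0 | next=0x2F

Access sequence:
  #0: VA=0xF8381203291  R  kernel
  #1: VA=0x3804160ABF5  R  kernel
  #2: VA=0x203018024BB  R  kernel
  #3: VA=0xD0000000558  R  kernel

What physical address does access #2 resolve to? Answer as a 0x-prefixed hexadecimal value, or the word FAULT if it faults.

Per-access translation:
#0 VA=0xF8381203291 (r,kernel):
  L0 @0x13[31] → 0x17007  P=1,RW=1,US=1,PS=0
  L1 @0x17[14] → 0x1A007  P=1,RW=1,US=1,PS=0
  L2 @0x1A[9] → 0x1C007  P=1,RW=1,US=1,PS=0
  L3 @0x1C[3] → 0x1E007  P=1,RW=1,US=1,PS=0
  ⇒ phys 0x1E291  [4 reads]
#1 VA=0x3804160ABF5 (r,kernel):
  L0 @0x13[7] → 0x1F007  P=1,RW=1,US=1,PS=0
  L1 @0x1F[1] → 0x22007  P=1,RW=1,US=1,PS=0
  L2 @0x22[11] → 0x25007  P=1,RW=1,US=1,PS=0
  L3 @0x25[10] → 0x27007  P=1,RW=1,US=1,PS=0
  ⇒ phys 0x27BF5  [4 reads]
#2 VA=0x203018024BB (r,kernel):
  L0 @0x13[4] → 0x29007  P=1,RW=1,US=1,PS=0
  L1 @0x29[12] → 0x2B007  P=1,RW=1,US=1,PS=0
  L2 @0x2B[12] → 0x2C007  P=1,RW=1,US=1,PS=0
  L3 @0x2C[2] → 0x2F007  P=1,RW=1,US=1,PS=0
  ⇒ phys 0x2F4BB  [4 reads]
#3 VA=0xD0000000558 (r,kernel):
  L0 @0x13[26] → 0x33087  P=1,RW=1,US=1,PS=1
  ⇒ phys 0x33558 (huge @L0)  [1 reads]

Access #2 PA: 0x2F4BB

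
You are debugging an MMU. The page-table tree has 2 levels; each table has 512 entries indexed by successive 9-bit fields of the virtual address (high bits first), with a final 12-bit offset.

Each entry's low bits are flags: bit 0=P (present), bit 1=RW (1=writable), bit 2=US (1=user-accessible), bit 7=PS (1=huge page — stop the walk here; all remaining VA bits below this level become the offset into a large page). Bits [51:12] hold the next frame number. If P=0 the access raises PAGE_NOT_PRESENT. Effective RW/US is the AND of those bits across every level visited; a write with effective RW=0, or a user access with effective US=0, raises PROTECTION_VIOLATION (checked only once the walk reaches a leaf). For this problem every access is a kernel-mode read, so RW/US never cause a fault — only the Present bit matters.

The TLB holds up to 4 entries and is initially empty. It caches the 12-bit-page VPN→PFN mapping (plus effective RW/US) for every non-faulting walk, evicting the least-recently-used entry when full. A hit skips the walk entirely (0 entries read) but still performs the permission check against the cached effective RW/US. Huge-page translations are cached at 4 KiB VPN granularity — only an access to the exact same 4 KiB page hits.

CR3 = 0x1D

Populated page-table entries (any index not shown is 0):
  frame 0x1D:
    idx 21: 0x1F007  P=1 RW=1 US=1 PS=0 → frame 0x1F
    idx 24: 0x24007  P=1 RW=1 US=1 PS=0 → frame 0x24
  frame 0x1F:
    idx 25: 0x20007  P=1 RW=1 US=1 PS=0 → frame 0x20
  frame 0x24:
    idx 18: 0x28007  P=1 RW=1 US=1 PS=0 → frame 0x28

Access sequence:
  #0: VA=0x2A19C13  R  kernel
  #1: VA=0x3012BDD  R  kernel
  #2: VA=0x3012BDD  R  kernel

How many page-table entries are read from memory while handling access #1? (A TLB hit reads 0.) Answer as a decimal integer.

Trace:
#0 VA=0x2A19C13 (r,kernel):
  [0] read 0x1D idx=21: raw=0x1F007 flags P=1 W=1 U=1 S=0
  [1] read 0x1F idx=25: raw=0x20007 flags P=1 W=1 U=1 S=0
  ⇒ phys 0x20C13  [2 reads]
#1 VA=0x3012BDD (r,kernel):
  [0] read 0x1D idx=24: raw=0x24007 flags P=1 W=1 U=1 S=0
  [1] read 0x24 idx=18: raw=0x28007 flags P=1 W=1 U=1 S=0
  ⇒ phys 0x28BDD  [2 reads]
#2 VA=0x3012BDD (r,kernel):
  TLB hit vpn=0x3012 → PA=0x28BDD

Entries read for #1: 2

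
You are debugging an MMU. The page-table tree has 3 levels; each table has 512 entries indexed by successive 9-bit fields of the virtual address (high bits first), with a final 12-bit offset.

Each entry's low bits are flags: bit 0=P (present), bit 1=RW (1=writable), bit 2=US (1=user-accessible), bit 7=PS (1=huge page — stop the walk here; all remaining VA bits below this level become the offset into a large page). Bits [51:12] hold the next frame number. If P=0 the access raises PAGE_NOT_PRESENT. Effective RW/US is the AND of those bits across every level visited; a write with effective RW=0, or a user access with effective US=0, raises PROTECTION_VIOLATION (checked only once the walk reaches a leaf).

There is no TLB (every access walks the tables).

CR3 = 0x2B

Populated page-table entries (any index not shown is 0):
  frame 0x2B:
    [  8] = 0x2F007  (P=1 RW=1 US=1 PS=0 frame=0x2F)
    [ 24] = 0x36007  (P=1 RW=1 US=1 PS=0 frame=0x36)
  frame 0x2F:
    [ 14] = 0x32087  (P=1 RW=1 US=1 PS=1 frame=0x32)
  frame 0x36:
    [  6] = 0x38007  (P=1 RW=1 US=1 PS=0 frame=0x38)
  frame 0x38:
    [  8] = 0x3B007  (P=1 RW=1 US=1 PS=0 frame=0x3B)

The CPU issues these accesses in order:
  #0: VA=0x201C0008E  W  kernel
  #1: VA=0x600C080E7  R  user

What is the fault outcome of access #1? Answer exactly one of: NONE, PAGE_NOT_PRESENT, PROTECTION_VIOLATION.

Trace:
#0 VA=0x201C0008E (w,kernel):
  [0] read 0x2B idx=8: raw=0x2F007 flags P=1 W=1 U=1 S=0
  [1] read 0x2F idx=14: raw=0x32087 flags P=1 W=1 U=1 S=1
  ⇒ phys 0x3208E (huge @L1)  [2 reads]
#1 VA=0x600C080E7 (r,user):
  [0] read 0x2B idx=24: raw=0x36007 flags P=1 W=1 U=1 S=0
  [1] read 0x36 idx=6: raw=0x38007 flags P=1 W=1 U=1 S=0
  [2] read 0x38 idx=8: raw=0x3B007 flags P=1 W=1 U=1 S=0
  ⇒ phys 0x3B0E7  [3 reads]

Access #1 fault: NONE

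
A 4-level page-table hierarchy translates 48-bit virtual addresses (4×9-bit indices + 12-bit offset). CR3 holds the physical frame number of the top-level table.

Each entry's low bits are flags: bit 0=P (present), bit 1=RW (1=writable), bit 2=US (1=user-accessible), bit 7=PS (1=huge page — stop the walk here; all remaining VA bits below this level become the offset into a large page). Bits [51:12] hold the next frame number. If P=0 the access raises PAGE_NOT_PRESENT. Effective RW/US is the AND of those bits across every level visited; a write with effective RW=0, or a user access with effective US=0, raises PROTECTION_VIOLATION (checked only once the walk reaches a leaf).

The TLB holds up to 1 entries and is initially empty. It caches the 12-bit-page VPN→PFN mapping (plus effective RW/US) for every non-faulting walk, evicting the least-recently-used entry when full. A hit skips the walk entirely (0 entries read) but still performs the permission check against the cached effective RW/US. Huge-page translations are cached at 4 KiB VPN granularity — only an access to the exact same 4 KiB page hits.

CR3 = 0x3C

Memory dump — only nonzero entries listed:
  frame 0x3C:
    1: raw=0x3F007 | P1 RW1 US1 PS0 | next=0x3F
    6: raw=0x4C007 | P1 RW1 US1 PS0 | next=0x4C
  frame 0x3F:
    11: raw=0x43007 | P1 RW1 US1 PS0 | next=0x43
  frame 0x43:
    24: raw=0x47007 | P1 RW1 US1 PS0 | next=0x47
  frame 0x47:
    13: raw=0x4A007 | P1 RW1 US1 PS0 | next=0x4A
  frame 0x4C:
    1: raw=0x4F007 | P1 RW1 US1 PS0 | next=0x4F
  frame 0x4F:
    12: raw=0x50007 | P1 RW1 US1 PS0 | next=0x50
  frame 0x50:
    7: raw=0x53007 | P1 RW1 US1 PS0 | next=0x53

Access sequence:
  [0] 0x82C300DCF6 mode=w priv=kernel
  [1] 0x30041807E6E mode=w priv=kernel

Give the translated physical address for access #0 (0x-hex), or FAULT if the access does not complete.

Trace:
#0 VA=0x82C300DCF6 (w,kernel):
  L0 @0x3C[1] → 0x3F007  P=1,RW=1,US=1,PS=0
  L1 @0x3F[11] → 0x43007  P=1,RW=1,US=1,PS=0
  L2 @0x43[24] → 0x47007  P=1,RW=1,US=1,PS=0
  L3 @0x47[13] → 0x4A007  P=1,RW=1,US=1,PS=0
  ⇒ phys 0x4ACF6  [4 reads]
#1 VA=0x30041807E6E (w,kernel):
  L0 @0x3C[6] → 0x4C007  P=1,RW=1,US=1,PS=0
  L1 @0x4C[1] → 0x4F007  P=1,RW=1,US=1,PS=0
  L2 @0x4F[12] → 0x50007  P=1,RW=1,US=1,PS=0
  L3 @0x50[7] → 0x53007  P=1,RW=1,US=1,PS=0
  ⇒ phys 0x53E6E  [4 reads]

Access #0 PA: 0x4ACF6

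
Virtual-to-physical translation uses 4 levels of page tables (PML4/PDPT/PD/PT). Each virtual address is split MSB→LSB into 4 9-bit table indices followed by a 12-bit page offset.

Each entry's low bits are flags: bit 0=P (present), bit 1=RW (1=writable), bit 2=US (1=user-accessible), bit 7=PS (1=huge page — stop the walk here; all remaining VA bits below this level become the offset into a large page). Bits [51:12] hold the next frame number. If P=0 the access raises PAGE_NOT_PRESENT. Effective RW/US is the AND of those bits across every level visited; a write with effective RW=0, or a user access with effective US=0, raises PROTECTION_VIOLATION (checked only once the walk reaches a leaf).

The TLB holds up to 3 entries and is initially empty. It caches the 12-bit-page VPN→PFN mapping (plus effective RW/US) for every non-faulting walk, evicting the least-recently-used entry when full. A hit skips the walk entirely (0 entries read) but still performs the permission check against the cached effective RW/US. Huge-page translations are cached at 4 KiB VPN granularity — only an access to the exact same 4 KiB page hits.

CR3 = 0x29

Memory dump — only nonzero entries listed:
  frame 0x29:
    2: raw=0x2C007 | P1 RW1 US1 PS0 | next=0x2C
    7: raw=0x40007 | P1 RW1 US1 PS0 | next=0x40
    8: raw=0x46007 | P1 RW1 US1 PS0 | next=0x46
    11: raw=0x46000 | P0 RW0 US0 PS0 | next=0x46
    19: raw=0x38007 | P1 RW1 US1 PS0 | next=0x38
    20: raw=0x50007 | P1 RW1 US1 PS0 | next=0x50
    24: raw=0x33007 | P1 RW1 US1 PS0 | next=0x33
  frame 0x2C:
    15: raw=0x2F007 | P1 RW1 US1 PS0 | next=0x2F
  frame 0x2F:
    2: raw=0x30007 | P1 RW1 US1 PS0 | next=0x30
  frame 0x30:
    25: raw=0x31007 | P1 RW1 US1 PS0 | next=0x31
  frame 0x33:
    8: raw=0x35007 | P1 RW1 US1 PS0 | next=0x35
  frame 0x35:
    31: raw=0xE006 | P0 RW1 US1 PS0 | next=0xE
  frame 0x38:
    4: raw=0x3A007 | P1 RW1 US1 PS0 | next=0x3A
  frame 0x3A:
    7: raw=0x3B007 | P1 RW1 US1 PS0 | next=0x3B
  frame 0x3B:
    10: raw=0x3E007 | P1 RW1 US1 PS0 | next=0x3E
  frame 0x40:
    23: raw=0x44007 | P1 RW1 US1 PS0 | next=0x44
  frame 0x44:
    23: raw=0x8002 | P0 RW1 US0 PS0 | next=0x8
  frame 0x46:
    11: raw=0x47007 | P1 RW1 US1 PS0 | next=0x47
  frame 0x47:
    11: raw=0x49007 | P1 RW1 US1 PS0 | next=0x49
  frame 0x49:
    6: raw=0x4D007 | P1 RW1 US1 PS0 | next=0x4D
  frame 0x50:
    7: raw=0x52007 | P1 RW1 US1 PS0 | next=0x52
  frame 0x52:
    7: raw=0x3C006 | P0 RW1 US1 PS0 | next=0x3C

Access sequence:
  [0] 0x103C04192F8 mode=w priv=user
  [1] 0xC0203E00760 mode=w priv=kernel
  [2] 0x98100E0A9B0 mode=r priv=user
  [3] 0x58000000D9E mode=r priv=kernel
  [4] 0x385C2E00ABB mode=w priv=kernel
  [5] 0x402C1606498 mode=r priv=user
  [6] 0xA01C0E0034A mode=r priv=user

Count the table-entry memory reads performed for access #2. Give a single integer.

Walk each access:
#0 VA=0x103C04192F8 (w,user):
  L0: frame=0x29 idx=2 entry=0x2C007 [P=1 RW=1 US=1 PS=0]
  L1: frame=0x2C idx=15 entry=0x2F007 [P=1 RW=1 US=1 PS=0]
  L2: frame=0x2F idx=2 entry=0x30007 [P=1 RW=1 US=1 PS=0]
  L3: frame=0x30 idx=25 entry=0x31007 [P=1 RW=1 US=1 PS=0]
  → PA=0x312F8  (4 entries read)
#1 VA=0xC0203E00760 (w,kernel):
  L0: frame=0x29 idx=24 entry=0x33007 [P=1 RW=1 US=1 PS=0]
  L1: frame=0x33 idx=8 entry=0x35007 [P=1 RW=1 US=1 PS=0]
  L2: frame=0x35 idx=31 entry=0xE006 [P=0 RW=1 US=1 PS=0]
  ✗ PAGE_NOT_PRESENT  [3 reads]
#2 VA=0x98100E0A9B0 (r,user):
  L0: frame=0x29 idx=19 entry=0x38007 [P=1 RW=1 US=1 PS=0]
  L1: frame=0x38 idx=4 entry=0x3A007 [P=1 RW=1 US=1 PS=0]
  L2: frame=0x3A idx=7 entry=0x3B007 [P=1 RW=1 US=1 PS=0]
  L3: frame=0x3B idx=10 entry=0x3E007 [P=1 RW=1 US=1 PS=0]
  → PA=0x3E9B0  (4 entries read)
#3 VA=0x58000000D9E (r,kernel):
  L0: frame=0x29 idx=11 entry=0x46000 [P=0 RW=0 US=0 PS=0]
  ✗ PAGE_NOT_PRESENT  [1 reads]
#4 VA=0x385C2E00ABB (w,kernel):
  L0: frame=0x29 idx=7 entry=0x40007 [P=1 RW=1 US=1 PS=0]
  L1: frame=0x40 idx=23 entry=0x44007 [P=1 RW=1 US=1 PS=0]
  L2: frame=0x44 idx=23 entry=0x8002 [P=0 RW=1 US=0 PS=0]
  ✗ PAGE_NOT_PRESENT  [3 reads]
#5 VA=0x402C1606498 (r,user):
  L0: frame=0x29 idx=8 entry=0x46007 [P=1 RW=1 US=1 PS=0]
  L1: frame=0x46 idx=11 entry=0x47007 [P=1 RW=1 US=1 PS=0]
  L2: frame=0x47 idx=11 entry=0x49007 [P=1 RW=1 US=1 PS=0]
  L3: frame=0x49 idx=6 entry=0x4D007 [P=1 RW=1 US=1 PS=0]
  → PA=0x4D498  (4 entries read)
#6 VA=0xA01C0E0034A (r,user):
  L0: frame=0x29 idx=20 entry=0x50007 [P=1 RW=1 US=1 PS=0]
  L1: frame=0x50 idx=7 entry=0x52007 [P=1 RW=1 US=1 PS=0]
  L2: frame=0x52 idx=7 entry=0x3C006 [P=0 RW=1 US=1 PS=0]
  ✗ PAGE_NOT_PRESENT  [3 reads]

Entries read for #2: 4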